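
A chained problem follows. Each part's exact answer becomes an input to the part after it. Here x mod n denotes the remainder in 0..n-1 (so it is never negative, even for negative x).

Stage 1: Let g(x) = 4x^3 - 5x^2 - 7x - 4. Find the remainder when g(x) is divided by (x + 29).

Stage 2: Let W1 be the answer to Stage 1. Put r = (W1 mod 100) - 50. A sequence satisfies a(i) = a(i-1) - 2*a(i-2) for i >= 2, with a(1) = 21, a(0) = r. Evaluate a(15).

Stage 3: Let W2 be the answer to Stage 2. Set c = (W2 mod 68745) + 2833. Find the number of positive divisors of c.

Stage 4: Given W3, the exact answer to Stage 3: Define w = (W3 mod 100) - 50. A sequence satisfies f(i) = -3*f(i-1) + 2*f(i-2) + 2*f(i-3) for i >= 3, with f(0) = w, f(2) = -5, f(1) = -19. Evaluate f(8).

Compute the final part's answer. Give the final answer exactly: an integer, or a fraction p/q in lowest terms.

Stage 1: remainder = value at the root: 4*(-29)^3 - 5*(-29)^2 - 7*(-29)^1 - 4 = (-97556) + (-4205) + (203) + (-4) = -101562; answer -101562
Stage 2: W1 = -101562; r = -12; a(2) = 1*(21) - 2*(-12) = 45; iterating: a(2)=45, a(3)=3, a(4)=-87, a(5)=-93, a(6)=81, a(7)=267, a(8)=105, a(9)=-429, a(10)=-639, a(11)=219, a(12)=1497, a(13)=1059, a(14)=-1935, a(15)=-4053; answer -4053
Stage 3: W2 = -4053; c = 67525; 67525 = 5^2 * 37 * 73; number of divisors = (2+1) * (1+1) * (1+1) = 12; answer 12
Stage 4: W3 = 12; w = -38; f(3) = -3*(-5) + 2*(-19) + 2*(-38) = -99; iterating: f(3)=-99, f(4)=249, f(5)=-955, f(6)=3165, f(7)=-10907, f(8)=37141; answer 37141

37141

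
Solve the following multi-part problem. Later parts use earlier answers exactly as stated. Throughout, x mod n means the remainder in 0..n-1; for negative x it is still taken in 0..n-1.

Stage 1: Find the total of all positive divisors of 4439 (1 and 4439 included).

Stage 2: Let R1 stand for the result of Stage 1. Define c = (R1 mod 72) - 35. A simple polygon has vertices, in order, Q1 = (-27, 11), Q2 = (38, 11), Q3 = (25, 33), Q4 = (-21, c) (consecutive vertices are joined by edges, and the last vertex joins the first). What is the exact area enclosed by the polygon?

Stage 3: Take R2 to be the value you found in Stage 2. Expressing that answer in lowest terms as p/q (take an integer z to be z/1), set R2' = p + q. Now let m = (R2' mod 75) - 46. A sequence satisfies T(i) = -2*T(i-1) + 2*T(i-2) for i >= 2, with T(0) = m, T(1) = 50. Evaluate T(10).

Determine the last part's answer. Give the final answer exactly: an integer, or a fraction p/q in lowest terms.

-427424

Stage 1: 4439 = 23 * 193; sigma = (1 + 23) * (1 + 193) = 24 * 194 = 4656; answer 4656
Stage 2: R1 = 4656; c = 13; cross terms: (-27*11 - 38*11)=-715, (38*33 - 25*11)=979, (25*13 - -21*33)=1018, (-21*11 - -27*13)=120; twice the area = |1402| = 1402; area = 701; answer 701
Stage 3: R2 = 701; threaded value p + q = 702; m = -19; T(2) = -2*(50) + 2*(-19) = -138; iterating: T(2)=-138, T(3)=376, T(4)=-1028, T(5)=2808, T(6)=-7672, T(7)=20960, T(8)=-57264, T(9)=156448, T(10)=-427424; answer -427424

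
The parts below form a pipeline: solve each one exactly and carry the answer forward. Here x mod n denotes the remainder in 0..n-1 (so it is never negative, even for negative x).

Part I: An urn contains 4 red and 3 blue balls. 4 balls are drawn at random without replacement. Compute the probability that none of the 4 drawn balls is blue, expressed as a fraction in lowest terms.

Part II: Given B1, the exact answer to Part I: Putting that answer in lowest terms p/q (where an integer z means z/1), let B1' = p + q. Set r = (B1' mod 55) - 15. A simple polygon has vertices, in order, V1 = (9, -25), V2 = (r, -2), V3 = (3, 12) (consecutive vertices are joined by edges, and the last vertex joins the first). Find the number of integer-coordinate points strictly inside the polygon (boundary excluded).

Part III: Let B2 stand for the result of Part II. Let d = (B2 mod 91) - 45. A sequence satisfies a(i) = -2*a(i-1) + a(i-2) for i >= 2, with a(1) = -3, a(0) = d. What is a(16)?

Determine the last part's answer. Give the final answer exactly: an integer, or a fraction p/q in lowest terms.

Part I: total draws C(7,4) = 35; favorable C(4,4) = 1; P = 1/35; answer 1/35
Part II: B1 = 1/35; threaded value p + q = 36; r = 21; cross terms: (9*-2 - 21*-25)=507, (21*12 - 3*-2)=258, (3*-25 - 9*12)=-183; twice the area = |582| = 582; area = 291; boundary points = 1 + 2 + 1 = 4; strictly interior points = area - boundary/2 + 1 = 290; answer 290
Part III: B2 = 290; d = -28; a(2) = -2*(-3) + 1*(-28) = -22; iterating: a(2)=-22, a(3)=41, a(4)=-104, a(5)=249, a(6)=-602, a(7)=1453, a(8)=-3508, a(9)=8469, a(10)=-20446, a(11)=49361, a(12)=-119168, a(13)=287697, a(14)=-694562, a(15)=1676821, a(16)=-4048204; answer -4048204

-4048204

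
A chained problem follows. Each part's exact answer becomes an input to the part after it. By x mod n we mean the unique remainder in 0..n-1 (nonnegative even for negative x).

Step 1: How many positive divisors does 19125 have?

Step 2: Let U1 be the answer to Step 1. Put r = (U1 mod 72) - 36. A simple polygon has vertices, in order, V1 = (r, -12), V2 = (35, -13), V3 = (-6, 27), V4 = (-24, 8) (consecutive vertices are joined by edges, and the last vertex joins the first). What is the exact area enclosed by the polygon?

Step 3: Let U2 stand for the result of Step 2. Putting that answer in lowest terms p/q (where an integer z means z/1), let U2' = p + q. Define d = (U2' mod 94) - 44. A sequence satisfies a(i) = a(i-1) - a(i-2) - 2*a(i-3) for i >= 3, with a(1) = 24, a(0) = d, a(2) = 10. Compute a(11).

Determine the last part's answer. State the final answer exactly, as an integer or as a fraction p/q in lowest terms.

Step 1: 19125 = 3^2 * 5^3 * 17; number of divisors = (2+1) * (3+1) * (1+1) = 24; answer 24
Step 2: U1 = 24; r = -12; cross terms: (-12*-13 - 35*-12)=576, (35*27 - -6*-13)=867, (-6*8 - -24*27)=600, (-24*-12 - -12*8)=384; twice the area = |2427| = 2427; area = 2427/2; answer 2427/2
Step 3: U2 = 2427/2; threaded value p + q = 2429; d = 35; a(3) = 1*(10) - 1*(24) - 2*(35) = -84; iterating: a(3)=-84, a(4)=-142, a(5)=-78, a(6)=232, a(7)=594, a(8)=518, a(9)=-540, a(10)=-2246, a(11)=-2742; answer -2742

-2742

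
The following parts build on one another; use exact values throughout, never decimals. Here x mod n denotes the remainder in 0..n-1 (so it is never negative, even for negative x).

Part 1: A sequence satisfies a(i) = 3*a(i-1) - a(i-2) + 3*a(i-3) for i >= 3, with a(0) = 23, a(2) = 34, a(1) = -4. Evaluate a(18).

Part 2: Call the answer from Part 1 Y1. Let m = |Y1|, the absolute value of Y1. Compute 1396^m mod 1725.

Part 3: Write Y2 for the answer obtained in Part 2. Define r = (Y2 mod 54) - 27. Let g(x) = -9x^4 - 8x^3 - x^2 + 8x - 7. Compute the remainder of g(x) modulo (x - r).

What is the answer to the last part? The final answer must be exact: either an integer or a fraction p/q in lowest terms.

Part 1: a(3) = 3*(34) - 1*(-4) + 3*(23) = 175; iterating: a(3)=175, a(4)=479, a(5)=1364, a(6)=4138, a(7)=12487, a(8)=37415, a(9)=112172, a(10)=336562, a(11)=1009759, a(12)=3029231, a(13)=9087620, a(14)=27262906, a(15)=81788791, a(16)=245366327, a(17)=736098908, a(18)=2208296770; answer 2208296770
Part 2: Y1 = 2208296770; m = 2208296770; squarings mod 1725: 1396^1=1396, 1396^2=1291, 1396^4=331, 1396^8=886, 1396^16=121, 1396^32=841, 1396^64=31, 1396^128=961, 1396^256=646, 1396^512=1591, 1396^1024=706, 1396^2048=1636, 1396^4096=1021, 1396^8192=541, 1396^16384=1156, 1396^32768=1186, 1396^65536=721, 1396^131072=616, 1396^262144=1681, 1396^524288=211, 1396^1048576=1396, 1396^2097152=1291, 1396^4194304=331, 1396^8388608=886, 1396^16777216=121, 1396^33554432=841, 1396^67108864=31, 1396^134217728=961, 1396^268435456=646, 1396^536870912=1591, 1396^1073741824=706, 1396^2147483648=1636; 1396^2208296770 = 1396^2 * 1396^64 * 1396^256 * 1396^512 * 1396^1024 * 1396^2048 * 1396^8192 * 1396^16384 * 1396^32768 * 1396^65536 * 1396^131072 * 1396^262144 * 1396^524288 * 1396^1048576 * 1396^8388608 * 1396^16777216 * 1396^33554432 * 1396^2147483648 = 376 (mod 1725); answer 376
Part 3: Y2 = 376; r = 25; remainder = value at the root: -9*(25)^4 - 8*(25)^3 - 1*(25)^2 + 8*(25)^1 - 7 = (-3515625) + (-125000) + (-625) + (200) + (-7) = -3641057; answer -3641057

-3641057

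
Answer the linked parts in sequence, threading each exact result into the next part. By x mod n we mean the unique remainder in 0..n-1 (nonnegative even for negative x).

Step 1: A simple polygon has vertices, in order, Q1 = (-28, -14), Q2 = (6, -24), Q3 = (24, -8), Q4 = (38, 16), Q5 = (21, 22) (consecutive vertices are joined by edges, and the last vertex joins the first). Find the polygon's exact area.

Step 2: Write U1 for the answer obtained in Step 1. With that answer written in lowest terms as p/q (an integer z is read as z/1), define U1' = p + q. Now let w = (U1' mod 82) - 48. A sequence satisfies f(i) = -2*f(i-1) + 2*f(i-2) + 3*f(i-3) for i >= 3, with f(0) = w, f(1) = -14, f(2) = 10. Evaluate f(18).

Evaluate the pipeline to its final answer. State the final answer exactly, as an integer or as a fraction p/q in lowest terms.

Step 1: cross terms: (-28*-24 - 6*-14)=756, (6*-8 - 24*-24)=528, (24*16 - 38*-8)=688, (38*22 - 21*16)=500, (21*-14 - -28*22)=322; twice the area = |2794| = 2794; area = 1397; answer 1397
Step 2: U1 = 1397; threaded value p + q = 1398; w = -44; f(3) = -2*(10) + 2*(-14) + 3*(-44) = -180; iterating: f(3)=-180, f(4)=338, f(5)=-1006, f(6)=2148, f(7)=-5294, f(8)=11866, f(9)=-27876, f(10)=63602, f(11)=-147358, f(12)=338292, f(13)=-780494, f(14)=1795498, f(15)=-4137108, f(16)=9523730, f(17)=-21935182, f(18)=50506500; answer 50506500

50506500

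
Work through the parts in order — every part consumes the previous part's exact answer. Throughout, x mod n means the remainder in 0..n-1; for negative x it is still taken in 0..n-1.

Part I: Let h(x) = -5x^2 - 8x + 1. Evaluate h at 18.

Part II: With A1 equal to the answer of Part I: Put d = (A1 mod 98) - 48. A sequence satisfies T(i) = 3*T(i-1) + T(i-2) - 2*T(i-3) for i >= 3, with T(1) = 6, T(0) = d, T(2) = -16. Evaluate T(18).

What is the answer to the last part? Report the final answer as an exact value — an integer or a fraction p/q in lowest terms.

Part I: -5*(18)^2 - 8*(18)^1 + 1 = (-1620) + (-144) + (1) = -1763; answer -1763
Part II: A1 = -1763; d = -47; T(3) = 3*(-16) + 1*(6) - 2*(-47) = 52; iterating: T(3)=52, T(4)=128, T(5)=468, T(6)=1428, T(7)=4496, T(8)=13980, T(9)=43580, T(10)=135728, T(11)=422804, T(12)=1316980, T(13)=4102288, T(14)=12778236, T(15)=39803036, T(16)=123982768, T(17)=386194868, T(18)=1202961300; answer 1202961300

1202961300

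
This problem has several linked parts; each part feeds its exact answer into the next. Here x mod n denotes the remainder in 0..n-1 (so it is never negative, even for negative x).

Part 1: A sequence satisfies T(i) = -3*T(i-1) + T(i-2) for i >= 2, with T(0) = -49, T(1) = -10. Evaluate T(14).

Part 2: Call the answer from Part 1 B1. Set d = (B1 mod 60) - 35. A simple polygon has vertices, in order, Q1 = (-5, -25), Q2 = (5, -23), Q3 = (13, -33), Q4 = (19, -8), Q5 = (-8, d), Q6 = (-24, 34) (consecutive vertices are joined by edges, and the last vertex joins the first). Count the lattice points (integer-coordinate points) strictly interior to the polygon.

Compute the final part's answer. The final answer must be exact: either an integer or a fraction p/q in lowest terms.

Part 1: T(2) = -3*(-10) + 1*(-49) = -19; iterating: T(2)=-19, T(3)=47, T(4)=-160, T(5)=527, T(6)=-1741, T(7)=5750, T(8)=-18991, T(9)=62723, T(10)=-207160, T(11)=684203, T(12)=-2259769, T(13)=7463510, T(14)=-24650299; answer -24650299
Part 2: B1 = -24650299; d = 6; cross terms: (-5*-23 - 5*-25)=240, (5*-33 - 13*-23)=134, (13*-8 - 19*-33)=523, (19*6 - -8*-8)=50, (-8*34 - -24*6)=-128, (-24*-25 - -5*34)=770; twice the area = |1589| = 1589; area = 1589/2; boundary points = 2 + 2 + 1 + 1 + 4 + 1 = 11; strictly interior points = area - boundary/2 + 1 = 790; answer 790

790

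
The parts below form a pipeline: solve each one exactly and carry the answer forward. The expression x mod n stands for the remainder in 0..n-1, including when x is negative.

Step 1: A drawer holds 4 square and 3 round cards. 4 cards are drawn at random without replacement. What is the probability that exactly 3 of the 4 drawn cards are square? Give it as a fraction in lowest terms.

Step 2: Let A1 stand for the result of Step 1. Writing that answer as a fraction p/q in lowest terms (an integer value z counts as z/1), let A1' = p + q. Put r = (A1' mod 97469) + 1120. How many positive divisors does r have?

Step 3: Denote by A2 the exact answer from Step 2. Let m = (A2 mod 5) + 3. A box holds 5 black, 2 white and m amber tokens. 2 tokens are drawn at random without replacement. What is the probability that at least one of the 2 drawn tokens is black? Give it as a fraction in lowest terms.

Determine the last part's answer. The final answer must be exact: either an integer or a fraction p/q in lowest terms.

55/91

Step 1: total draws C(7,4) = 35; favorable C(4,3)*C(3,1) = 12; P = 12/35; answer 12/35
Step 2: A1 = 12/35; threaded value p + q = 47; r = 1167; 1167 = 3 * 389; number of divisors = (1+1) * (1+1) = 4; answer 4
Step 3: A2 = 4; m = 7; total draws C(14,2) = 91; complement C(9,2) = 36; favorable 91 - 36 = 55; P = 55/91; answer 55/91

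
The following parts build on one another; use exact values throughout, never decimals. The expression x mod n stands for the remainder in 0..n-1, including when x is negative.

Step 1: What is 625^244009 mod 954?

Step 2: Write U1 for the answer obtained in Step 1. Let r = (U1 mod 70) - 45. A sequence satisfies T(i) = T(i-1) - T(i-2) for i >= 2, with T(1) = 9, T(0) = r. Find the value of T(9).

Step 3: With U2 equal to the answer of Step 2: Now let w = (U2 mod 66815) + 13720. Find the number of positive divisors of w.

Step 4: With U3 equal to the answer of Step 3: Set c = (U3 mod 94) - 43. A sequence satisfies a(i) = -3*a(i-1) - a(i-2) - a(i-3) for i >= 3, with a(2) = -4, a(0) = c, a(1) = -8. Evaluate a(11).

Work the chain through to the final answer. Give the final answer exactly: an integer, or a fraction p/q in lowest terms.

Step 1: squarings mod 954: 625^1=625, 625^2=439, 625^4=13, 625^8=169, 625^16=895, 625^32=619, 625^64=607, 625^128=205, 625^256=49, 625^512=493, 625^1024=733, 625^2048=187, 625^4096=625, 625^8192=439, 625^16384=13, 625^32768=169, 625^65536=895, 625^131072=619; 625^244009 = 625^1 * 625^8 * 625^32 * 625^256 * 625^2048 * 625^4096 * 625^8192 * 625^32768 * 625^65536 * 625^131072 = 607 (mod 954); answer 607
Step 2: U1 = 607; r = 2; T(2) = 1*(9) - 1*(2) = 7; iterating: T(2)=7, T(3)=-2, T(4)=-9, T(5)=-7, T(6)=2, T(7)=9, T(8)=7, T(9)=-2; answer -2
Step 3: U2 = -2; w = 80533; 80533 = 29 * 2777; number of divisors = (1+1) * (1+1) = 4; answer 4
Step 4: U3 = 4; c = -39; a(3) = -3*(-4) - 1*(-8) - 1*(-39) = 59; iterating: a(3)=59, a(4)=-165, a(5)=440, a(6)=-1214, a(7)=3367, a(8)=-9327, a(9)=25828, a(10)=-71524, a(11)=198071; answer 198071

198071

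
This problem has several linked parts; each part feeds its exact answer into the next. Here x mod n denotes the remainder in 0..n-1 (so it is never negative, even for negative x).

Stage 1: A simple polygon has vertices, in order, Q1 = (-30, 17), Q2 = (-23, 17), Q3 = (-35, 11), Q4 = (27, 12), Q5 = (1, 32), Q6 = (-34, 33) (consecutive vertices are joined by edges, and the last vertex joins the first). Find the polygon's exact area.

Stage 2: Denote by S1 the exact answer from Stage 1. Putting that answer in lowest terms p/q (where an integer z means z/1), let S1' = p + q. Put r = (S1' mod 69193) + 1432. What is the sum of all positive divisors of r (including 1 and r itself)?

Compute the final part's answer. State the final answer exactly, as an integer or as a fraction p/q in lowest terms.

4960

Stage 1: cross terms: (-30*17 - -23*17)=-119, (-23*11 - -35*17)=342, (-35*12 - 27*11)=-717, (27*32 - 1*12)=852, (1*33 - -34*32)=1121, (-34*17 - -30*33)=412; twice the area = |1891| = 1891; area = 1891/2; answer 1891/2
Stage 2: S1 = 1891/2; threaded value p + q = 1893; r = 3325; 3325 = 5^2 * 7 * 19; sigma = (1 + 5 + 25) * (1 + 7) * (1 + 19) = 31 * 8 * 20 = 4960; answer 4960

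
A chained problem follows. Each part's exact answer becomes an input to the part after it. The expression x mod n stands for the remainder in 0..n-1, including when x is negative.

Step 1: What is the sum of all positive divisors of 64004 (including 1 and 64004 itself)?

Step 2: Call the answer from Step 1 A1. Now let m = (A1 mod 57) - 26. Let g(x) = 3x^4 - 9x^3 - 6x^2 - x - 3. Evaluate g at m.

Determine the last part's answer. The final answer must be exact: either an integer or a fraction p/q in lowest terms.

Step 1: 64004 = 2^2 * 16001; sigma = (1 + 2 + 4) * (1 + 16001) = 7 * 16002 = 112014; answer 112014
Step 2: A1 = 112014; m = -17; 3*(-17)^4 - 9*(-17)^3 - 6*(-17)^2 - 1*(-17)^1 - 3 = (250563) + (44217) + (-1734) + (17) + (-3) = 293060; answer 293060

293060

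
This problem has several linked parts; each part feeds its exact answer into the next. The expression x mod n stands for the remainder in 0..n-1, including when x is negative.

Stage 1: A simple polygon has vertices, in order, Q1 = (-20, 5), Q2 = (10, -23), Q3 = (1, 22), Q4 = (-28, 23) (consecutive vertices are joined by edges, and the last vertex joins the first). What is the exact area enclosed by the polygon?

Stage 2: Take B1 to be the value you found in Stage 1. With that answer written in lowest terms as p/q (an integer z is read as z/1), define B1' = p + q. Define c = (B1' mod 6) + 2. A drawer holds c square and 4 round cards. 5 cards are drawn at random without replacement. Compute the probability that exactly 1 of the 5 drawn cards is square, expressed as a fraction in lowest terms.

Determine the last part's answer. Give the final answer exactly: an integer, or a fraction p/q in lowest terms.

5/126

Stage 1: cross terms: (-20*-23 - 10*5)=410, (10*22 - 1*-23)=243, (1*23 - -28*22)=639, (-28*5 - -20*23)=320; twice the area = |1612| = 1612; area = 806; answer 806
Stage 2: B1 = 806; threaded value p + q = 807; c = 5; total draws C(9,5) = 126; favorable C(5,1)*C(4,4) = 5; P = 5/126; answer 5/126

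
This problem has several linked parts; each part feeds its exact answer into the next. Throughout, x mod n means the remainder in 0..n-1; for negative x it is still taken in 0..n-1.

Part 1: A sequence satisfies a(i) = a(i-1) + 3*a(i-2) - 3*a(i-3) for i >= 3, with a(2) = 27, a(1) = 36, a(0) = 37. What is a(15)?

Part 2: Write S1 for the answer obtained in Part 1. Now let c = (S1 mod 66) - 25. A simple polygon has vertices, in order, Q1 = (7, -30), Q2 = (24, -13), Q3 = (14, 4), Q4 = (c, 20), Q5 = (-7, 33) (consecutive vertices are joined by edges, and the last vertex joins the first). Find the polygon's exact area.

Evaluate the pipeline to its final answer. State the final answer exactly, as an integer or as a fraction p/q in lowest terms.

2147/2

Part 1: a(3) = 1*(27) + 3*(36) - 3*(37) = 24; iterating: a(3)=24, a(4)=-3, a(5)=-12, a(6)=-93, a(7)=-120, a(8)=-363, a(9)=-444, a(10)=-1173, a(11)=-1416, a(12)=-3603, a(13)=-4332, a(14)=-10893, a(15)=-13080; answer -13080
Part 2: S1 = -13080; c = 29; cross terms: (7*-13 - 24*-30)=629, (24*4 - 14*-13)=278, (14*20 - 29*4)=164, (29*33 - -7*20)=1097, (-7*-30 - 7*33)=-21; twice the area = |2147| = 2147; area = 2147/2; answer 2147/2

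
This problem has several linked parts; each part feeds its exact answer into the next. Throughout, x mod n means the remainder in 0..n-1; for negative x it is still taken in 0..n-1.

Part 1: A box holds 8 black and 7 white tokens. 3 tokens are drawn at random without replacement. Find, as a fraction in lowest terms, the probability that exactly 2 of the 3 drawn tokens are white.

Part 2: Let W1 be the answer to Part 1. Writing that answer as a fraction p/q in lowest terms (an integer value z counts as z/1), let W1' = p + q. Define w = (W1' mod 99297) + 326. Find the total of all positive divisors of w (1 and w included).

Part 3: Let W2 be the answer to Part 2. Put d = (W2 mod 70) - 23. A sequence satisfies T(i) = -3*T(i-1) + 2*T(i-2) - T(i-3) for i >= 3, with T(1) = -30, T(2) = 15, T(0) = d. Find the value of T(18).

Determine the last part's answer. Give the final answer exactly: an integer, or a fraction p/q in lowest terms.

Part 1: total draws C(15,3) = 455; favorable C(7,2)*C(8,1) = 168; P = 24/65; answer 24/65
Part 2: W1 = 24/65; threaded value p + q = 89; w = 415; 415 = 5 * 83; sigma = (1 + 5) * (1 + 83) = 6 * 84 = 504; answer 504
Part 3: W2 = 504; d = -9; T(3) = -3*(15) + 2*(-30) - 1*(-9) = -96; iterating: T(3)=-96, T(4)=348, T(5)=-1251, T(6)=4545, T(7)=-16485, T(8)=59796, T(9)=-216903, T(10)=786786, T(11)=-2853960, T(12)=10352355, T(13)=-37551771, T(14)=136213983, T(15)=-494097846, T(16)=1792273275, T(17)=-6501229500, T(18)=23582332896; answer 23582332896

23582332896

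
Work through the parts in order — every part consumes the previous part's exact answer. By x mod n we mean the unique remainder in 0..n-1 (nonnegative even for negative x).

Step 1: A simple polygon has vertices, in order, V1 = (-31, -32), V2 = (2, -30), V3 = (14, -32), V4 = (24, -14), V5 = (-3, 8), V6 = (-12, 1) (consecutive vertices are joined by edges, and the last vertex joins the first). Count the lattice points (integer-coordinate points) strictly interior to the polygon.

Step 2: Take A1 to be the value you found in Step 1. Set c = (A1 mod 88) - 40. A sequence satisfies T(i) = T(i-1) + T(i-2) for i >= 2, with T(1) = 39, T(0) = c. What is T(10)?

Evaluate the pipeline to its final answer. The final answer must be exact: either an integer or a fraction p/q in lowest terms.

2655

Step 1: cross terms: (-31*-30 - 2*-32)=994, (2*-32 - 14*-30)=356, (14*-14 - 24*-32)=572, (24*8 - -3*-14)=150, (-3*1 - -12*8)=93, (-12*-32 - -31*1)=415; twice the area = |2580| = 2580; area = 1290; boundary points = 1 + 2 + 2 + 1 + 1 + 1 = 8; strictly interior points = area - boundary/2 + 1 = 1287; answer 1287
Step 2: A1 = 1287; c = 15; T(2) = 1*(39) + 1*(15) = 54; iterating: T(2)=54, T(3)=93, T(4)=147, T(5)=240, T(6)=387, T(7)=627, T(8)=1014, T(9)=1641, T(10)=2655; answer 2655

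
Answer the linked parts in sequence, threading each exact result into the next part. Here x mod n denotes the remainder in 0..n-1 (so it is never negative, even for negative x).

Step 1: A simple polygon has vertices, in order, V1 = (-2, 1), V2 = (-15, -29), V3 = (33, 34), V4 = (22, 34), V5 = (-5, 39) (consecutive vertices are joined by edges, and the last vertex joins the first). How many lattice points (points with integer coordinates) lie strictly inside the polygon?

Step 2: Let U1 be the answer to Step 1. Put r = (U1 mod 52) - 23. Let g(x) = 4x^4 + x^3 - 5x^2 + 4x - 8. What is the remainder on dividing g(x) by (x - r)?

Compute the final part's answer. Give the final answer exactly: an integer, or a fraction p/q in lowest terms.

766366

Step 1: cross terms: (-2*-29 - -15*1)=73, (-15*34 - 33*-29)=447, (33*34 - 22*34)=374, (22*39 - -5*34)=1028, (-5*1 - -2*39)=73; twice the area = |1995| = 1995; area = 1995/2; boundary points = 1 + 3 + 11 + 1 + 1 = 17; strictly interior points = area - boundary/2 + 1 = 990; answer 990
Step 2: U1 = 990; r = -21; remainder = value at the root: 4*(-21)^4 + 1*(-21)^3 - 5*(-21)^2 + 4*(-21)^1 - 8 = (777924) + (-9261) + (-2205) + (-84) + (-8) = 766366; answer 766366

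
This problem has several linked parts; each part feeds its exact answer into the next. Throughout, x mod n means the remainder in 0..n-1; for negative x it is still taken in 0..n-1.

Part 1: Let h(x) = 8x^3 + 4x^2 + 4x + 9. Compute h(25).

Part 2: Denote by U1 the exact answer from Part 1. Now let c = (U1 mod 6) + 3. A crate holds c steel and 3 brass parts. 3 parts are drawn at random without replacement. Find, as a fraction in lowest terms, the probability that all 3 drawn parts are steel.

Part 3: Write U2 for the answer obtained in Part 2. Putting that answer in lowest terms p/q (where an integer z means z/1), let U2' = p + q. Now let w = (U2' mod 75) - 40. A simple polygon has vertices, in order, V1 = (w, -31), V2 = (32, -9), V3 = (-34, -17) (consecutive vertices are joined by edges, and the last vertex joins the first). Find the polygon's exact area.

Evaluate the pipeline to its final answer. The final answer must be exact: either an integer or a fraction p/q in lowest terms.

Part 1: 8*(25)^3 + 4*(25)^2 + 4*(25)^1 + 9 = (125000) + (2500) + (100) + (9) = 127609; answer 127609
Part 2: U1 = 127609; c = 4; total draws C(7,3) = 35; favorable C(4,3) = 4; P = 4/35; answer 4/35
Part 3: U2 = 4/35; threaded value p + q = 39; w = -1; cross terms: (-1*-9 - 32*-31)=1001, (32*-17 - -34*-9)=-850, (-34*-31 - -1*-17)=1037; twice the area = |1188| = 1188; area = 594; answer 594

594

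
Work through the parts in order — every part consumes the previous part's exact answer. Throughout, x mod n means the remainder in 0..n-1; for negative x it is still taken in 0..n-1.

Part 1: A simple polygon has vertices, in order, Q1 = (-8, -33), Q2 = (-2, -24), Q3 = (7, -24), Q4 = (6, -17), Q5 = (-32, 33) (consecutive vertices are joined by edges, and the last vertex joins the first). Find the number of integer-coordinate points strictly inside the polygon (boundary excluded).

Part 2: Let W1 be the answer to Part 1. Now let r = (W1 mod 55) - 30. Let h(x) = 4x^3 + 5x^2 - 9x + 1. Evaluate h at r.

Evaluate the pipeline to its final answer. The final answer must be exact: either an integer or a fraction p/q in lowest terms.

-93089

Part 1: cross terms: (-8*-24 - -2*-33)=126, (-2*-24 - 7*-24)=216, (7*-17 - 6*-24)=25, (6*33 - -32*-17)=-346, (-32*-33 - -8*33)=1320; twice the area = |1341| = 1341; area = 1341/2; boundary points = 3 + 9 + 1 + 2 + 6 = 21; strictly interior points = area - boundary/2 + 1 = 661; answer 661
Part 2: W1 = 661; r = -29; 4*(-29)^3 + 5*(-29)^2 - 9*(-29)^1 + 1 = (-97556) + (4205) + (261) + (1) = -93089; answer -93089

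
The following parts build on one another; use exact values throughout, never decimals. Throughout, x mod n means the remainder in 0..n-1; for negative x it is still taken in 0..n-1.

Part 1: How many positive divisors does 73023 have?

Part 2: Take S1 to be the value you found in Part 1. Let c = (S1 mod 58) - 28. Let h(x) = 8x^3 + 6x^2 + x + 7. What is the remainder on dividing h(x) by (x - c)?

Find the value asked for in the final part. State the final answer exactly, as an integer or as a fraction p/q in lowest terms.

Part 1: 73023 = 3 * 101 * 241; number of divisors = (1+1) * (1+1) * (1+1) = 8; answer 8
Part 2: S1 = 8; c = -20; remainder = value at the root: 8*(-20)^3 + 6*(-20)^2 + 1*(-20)^1 + 7 = (-64000) + (2400) + (-20) + (7) = -61613; answer -61613

-61613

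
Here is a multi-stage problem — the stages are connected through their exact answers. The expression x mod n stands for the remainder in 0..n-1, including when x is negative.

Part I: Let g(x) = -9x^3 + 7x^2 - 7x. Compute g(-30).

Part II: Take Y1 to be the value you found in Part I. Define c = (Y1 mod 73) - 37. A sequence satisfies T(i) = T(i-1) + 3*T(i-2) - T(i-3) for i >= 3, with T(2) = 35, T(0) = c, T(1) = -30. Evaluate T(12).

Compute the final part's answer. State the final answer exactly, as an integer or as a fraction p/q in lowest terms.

Part I: -9*(-30)^3 + 7*(-30)^2 - 7*(-30)^1 = (243000) + (6300) + (210) = 249510; answer 249510
Part II: Y1 = 249510; c = 32; T(3) = 1*(35) + 3*(-30) - 1*(32) = -87; iterating: T(3)=-87, T(4)=48, T(5)=-248, T(6)=-17, T(7)=-809, T(8)=-612, T(9)=-3022, T(10)=-4049, T(11)=-12503, T(12)=-21628; answer -21628

-21628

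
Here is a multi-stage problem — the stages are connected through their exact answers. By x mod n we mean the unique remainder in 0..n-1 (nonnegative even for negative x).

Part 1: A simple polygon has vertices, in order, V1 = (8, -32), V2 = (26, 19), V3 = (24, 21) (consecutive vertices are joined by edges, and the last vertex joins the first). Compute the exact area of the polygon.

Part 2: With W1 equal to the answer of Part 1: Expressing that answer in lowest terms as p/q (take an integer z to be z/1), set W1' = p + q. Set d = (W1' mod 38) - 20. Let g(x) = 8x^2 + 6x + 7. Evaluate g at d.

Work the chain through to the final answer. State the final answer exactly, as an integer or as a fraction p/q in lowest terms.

1231

Part 1: cross terms: (8*19 - 26*-32)=984, (26*21 - 24*19)=90, (24*-32 - 8*21)=-936; twice the area = |138| = 138; area = 69; answer 69
Part 2: W1 = 69; threaded value p + q = 70; d = 12; 8*(12)^2 + 6*(12)^1 + 7 = (1152) + (72) + (7) = 1231; answer 1231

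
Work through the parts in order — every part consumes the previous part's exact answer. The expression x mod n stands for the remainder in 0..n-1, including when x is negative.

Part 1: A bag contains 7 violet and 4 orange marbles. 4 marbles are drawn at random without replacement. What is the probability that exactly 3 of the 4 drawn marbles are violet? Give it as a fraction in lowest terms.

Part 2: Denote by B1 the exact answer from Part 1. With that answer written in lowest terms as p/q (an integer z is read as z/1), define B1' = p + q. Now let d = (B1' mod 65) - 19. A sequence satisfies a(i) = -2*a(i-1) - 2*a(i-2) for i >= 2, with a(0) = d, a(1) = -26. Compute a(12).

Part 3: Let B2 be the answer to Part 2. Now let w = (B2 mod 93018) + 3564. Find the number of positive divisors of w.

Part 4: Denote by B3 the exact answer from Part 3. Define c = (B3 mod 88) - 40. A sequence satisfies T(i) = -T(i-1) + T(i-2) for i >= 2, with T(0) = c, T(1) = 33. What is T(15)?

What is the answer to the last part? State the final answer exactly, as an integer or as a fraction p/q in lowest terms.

32194

Part 1: total draws C(11,4) = 330; favorable C(7,3)*C(4,1) = 140; P = 14/33; answer 14/33
Part 2: B1 = 14/33; threaded value p + q = 47; d = 28; a(2) = -2*(-26) - 2*(28) = -4; iterating: a(2)=-4, a(3)=60, a(4)=-112, a(5)=104, a(6)=16, a(7)=-240, a(8)=448, a(9)=-416, a(10)=-64, a(11)=960, a(12)=-1792; answer -1792
Part 3: B2 = -1792; w = 94790; 94790 = 2 * 5 * 9479; number of divisors = (1+1) * (1+1) * (1+1) = 8; answer 8
Part 4: B3 = 8; c = -32; T(2) = -1*(33) + 1*(-32) = -65; iterating: T(2)=-65, T(3)=98, T(4)=-163, T(5)=261, T(6)=-424, T(7)=685, T(8)=-1109, T(9)=1794, T(10)=-2903, T(11)=4697, T(12)=-7600, T(13)=12297, T(14)=-19897, T(15)=32194; answer 32194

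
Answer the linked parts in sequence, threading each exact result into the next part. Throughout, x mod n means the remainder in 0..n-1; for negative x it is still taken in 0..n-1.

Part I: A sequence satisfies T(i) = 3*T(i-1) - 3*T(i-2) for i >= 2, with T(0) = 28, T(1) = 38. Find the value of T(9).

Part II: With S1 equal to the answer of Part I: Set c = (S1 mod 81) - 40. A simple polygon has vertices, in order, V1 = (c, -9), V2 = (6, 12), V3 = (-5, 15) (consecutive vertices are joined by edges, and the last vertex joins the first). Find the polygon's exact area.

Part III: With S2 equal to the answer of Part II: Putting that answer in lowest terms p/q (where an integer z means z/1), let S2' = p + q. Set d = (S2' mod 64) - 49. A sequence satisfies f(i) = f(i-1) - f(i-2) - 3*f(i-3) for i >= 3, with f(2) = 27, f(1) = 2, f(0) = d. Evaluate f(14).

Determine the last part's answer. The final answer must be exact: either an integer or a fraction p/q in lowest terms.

Part I: T(2) = 3*(38) - 3*(28) = 30; iterating: T(2)=30, T(3)=-24, T(4)=-162, T(5)=-414, T(6)=-756, T(7)=-1026, T(8)=-810, T(9)=648; answer 648
Part II: S1 = 648; c = -40; cross terms: (-40*12 - 6*-9)=-426, (6*15 - -5*12)=150, (-5*-9 - -40*15)=645; twice the area = |369| = 369; area = 369/2; answer 369/2
Part III: S2 = 369/2; threaded value p + q = 371; d = 2; f(3) = 1*(27) - 1*(2) - 3*(2) = 19; iterating: f(3)=19, f(4)=-14, f(5)=-114, f(6)=-157, f(7)=-1, f(8)=498, f(9)=970, f(10)=475, f(11)=-1989, f(12)=-5374, f(13)=-4810, f(14)=6531; answer 6531

6531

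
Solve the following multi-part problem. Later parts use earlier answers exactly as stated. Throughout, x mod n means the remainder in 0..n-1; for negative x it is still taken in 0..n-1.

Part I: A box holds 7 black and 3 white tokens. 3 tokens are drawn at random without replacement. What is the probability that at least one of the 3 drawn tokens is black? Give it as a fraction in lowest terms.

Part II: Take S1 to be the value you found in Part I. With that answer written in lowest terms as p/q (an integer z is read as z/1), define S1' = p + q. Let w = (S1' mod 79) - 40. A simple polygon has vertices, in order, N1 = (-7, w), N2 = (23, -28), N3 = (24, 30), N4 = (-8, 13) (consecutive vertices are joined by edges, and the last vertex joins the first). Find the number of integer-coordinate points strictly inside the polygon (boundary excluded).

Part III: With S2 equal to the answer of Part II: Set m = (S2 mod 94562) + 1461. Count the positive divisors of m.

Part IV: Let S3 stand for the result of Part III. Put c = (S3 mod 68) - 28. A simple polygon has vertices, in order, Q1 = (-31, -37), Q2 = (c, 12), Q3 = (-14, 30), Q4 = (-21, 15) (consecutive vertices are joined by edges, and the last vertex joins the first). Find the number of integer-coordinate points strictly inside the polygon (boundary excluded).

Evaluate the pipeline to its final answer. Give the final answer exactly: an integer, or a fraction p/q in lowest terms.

55

Part I: total draws C(10,3) = 120; complement C(3,3) = 1; favorable 120 - 1 = 119; P = 119/120; answer 119/120
Part II: S1 = 119/120; threaded value p + q = 239; w = -38; cross terms: (-7*-28 - 23*-38)=1070, (23*30 - 24*-28)=1362, (24*13 - -8*30)=552, (-8*-38 - -7*13)=395; twice the area = |3379| = 3379; area = 3379/2; boundary points = 10 + 1 + 1 + 1 = 13; strictly interior points = area - boundary/2 + 1 = 1684; answer 1684
Part III: S2 = 1684; m = 3145; 3145 = 5 * 17 * 37; number of divisors = (1+1) * (1+1) * (1+1) = 8; answer 8
Part IV: S3 = 8; c = -20; cross terms: (-31*12 - -20*-37)=-1112, (-20*30 - -14*12)=-432, (-14*15 - -21*30)=420, (-21*-37 - -31*15)=1242; twice the area = |118| = 118; area = 59; boundary points = 1 + 6 + 1 + 2 = 10; strictly interior points = area - boundary/2 + 1 = 55; answer 55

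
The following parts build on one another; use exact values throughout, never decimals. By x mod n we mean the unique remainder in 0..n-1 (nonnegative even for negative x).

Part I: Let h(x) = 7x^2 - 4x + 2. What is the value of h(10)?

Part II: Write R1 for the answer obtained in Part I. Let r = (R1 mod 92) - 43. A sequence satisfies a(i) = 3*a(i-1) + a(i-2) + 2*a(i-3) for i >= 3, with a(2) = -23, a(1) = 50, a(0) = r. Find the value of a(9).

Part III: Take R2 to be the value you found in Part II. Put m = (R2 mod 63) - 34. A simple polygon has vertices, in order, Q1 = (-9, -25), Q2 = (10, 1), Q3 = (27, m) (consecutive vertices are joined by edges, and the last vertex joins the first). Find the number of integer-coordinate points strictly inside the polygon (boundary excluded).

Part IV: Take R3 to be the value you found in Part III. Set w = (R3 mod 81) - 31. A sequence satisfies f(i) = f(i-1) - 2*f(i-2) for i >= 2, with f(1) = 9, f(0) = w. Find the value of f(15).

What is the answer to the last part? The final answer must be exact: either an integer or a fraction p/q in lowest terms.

Part I: 7*(10)^2 - 4*(10)^1 + 2 = (700) + (-40) + (2) = 662; answer 662
Part II: R1 = 662; r = -25; a(3) = 3*(-23) + 1*(50) + 2*(-25) = -69; iterating: a(3)=-69, a(4)=-130, a(5)=-505, a(6)=-1783, a(7)=-6114, a(8)=-21135, a(9)=-73085; answer -73085
Part III: R2 = -73085; m = 24; cross terms: (-9*1 - 10*-25)=241, (10*24 - 27*1)=213, (27*-25 - -9*24)=-459; twice the area = |-5| = 5; area = 5/2; boundary points = 1 + 1 + 1 = 3; strictly interior points = area - boundary/2 + 1 = 2; answer 2
Part IV: R3 = 2; w = -29; f(2) = 1*(9) - 2*(-29) = 67; iterating: f(2)=67, f(3)=49, f(4)=-85, f(5)=-183, f(6)=-13, f(7)=353, f(8)=379, f(9)=-327, f(10)=-1085, f(11)=-431, f(12)=1739, f(13)=2601, f(14)=-877, f(15)=-6079; answer -6079

-6079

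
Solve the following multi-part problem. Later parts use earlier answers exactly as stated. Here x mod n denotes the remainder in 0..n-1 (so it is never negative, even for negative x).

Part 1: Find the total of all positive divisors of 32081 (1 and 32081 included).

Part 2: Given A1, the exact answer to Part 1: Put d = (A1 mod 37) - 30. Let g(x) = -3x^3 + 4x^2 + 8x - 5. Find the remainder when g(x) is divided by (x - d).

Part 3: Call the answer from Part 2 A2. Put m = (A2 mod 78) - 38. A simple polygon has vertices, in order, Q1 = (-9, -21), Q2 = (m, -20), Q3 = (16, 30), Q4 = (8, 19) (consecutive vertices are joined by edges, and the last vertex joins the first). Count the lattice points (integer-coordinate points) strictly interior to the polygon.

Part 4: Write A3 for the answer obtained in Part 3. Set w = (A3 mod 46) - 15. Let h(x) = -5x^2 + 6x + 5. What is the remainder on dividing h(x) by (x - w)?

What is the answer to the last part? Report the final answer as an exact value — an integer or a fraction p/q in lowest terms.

-1338

Part 1: 32081 = 7 * 4583; sigma = (1 + 7) * (1 + 4583) = 8 * 4584 = 36672; answer 36672
Part 2: A1 = 36672; d = -25; remainder = value at the root: -3*(-25)^3 + 4*(-25)^2 + 8*(-25)^1 - 5 = (46875) + (2500) + (-200) + (-5) = 49170; answer 49170
Part 3: A2 = 49170; m = -8; cross terms: (-9*-20 - -8*-21)=12, (-8*30 - 16*-20)=80, (16*19 - 8*30)=64, (8*-21 - -9*19)=3; twice the area = |159| = 159; area = 159/2; boundary points = 1 + 2 + 1 + 1 = 5; strictly interior points = area - boundary/2 + 1 = 78; answer 78
Part 4: A3 = 78; w = 17; remainder = value at the root: -5*(17)^2 + 6*(17)^1 + 5 = (-1445) + (102) + (5) = -1338; answer -1338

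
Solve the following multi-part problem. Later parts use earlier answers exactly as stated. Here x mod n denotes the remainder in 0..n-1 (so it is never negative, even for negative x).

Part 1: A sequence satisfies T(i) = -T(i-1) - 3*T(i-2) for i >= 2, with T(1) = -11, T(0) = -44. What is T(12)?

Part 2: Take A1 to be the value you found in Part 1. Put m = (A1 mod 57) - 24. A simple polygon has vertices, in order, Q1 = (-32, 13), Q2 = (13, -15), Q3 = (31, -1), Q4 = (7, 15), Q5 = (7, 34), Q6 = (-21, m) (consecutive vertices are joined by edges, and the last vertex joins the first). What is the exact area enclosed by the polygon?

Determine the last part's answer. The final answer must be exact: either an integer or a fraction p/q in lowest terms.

2589/2

Part 1: T(2) = -1*(-11) - 3*(-44) = 143; iterating: T(2)=143, T(3)=-110, T(4)=-319, T(5)=649, T(6)=308, T(7)=-2255, T(8)=1331, T(9)=5434, T(10)=-9427, T(11)=-6875, T(12)=35156; answer 35156
Part 2: A1 = 35156; m = 20; cross terms: (-32*-15 - 13*13)=311, (13*-1 - 31*-15)=452, (31*15 - 7*-1)=472, (7*34 - 7*15)=133, (7*20 - -21*34)=854, (-21*13 - -32*20)=367; twice the area = |2589| = 2589; area = 2589/2; answer 2589/2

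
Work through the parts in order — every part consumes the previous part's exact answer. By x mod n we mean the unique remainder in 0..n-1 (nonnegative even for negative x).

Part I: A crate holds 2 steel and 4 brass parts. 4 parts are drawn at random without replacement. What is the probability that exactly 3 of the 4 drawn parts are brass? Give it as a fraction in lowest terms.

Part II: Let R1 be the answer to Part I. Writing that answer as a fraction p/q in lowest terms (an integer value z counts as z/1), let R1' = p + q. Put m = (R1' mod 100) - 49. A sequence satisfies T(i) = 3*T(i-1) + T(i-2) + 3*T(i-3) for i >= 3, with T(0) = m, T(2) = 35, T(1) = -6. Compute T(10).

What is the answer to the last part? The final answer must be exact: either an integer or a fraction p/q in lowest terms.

Part I: total draws C(6,4) = 15; favorable C(4,3)*C(2,1) = 8; P = 8/15; answer 8/15
Part II: R1 = 8/15; threaded value p + q = 23; m = -26; T(3) = 3*(35) + 1*(-6) + 3*(-26) = 21; iterating: T(3)=21, T(4)=80, T(5)=366, T(6)=1241, T(7)=4329, T(8)=15326, T(9)=54030, T(10)=190403; answer 190403

190403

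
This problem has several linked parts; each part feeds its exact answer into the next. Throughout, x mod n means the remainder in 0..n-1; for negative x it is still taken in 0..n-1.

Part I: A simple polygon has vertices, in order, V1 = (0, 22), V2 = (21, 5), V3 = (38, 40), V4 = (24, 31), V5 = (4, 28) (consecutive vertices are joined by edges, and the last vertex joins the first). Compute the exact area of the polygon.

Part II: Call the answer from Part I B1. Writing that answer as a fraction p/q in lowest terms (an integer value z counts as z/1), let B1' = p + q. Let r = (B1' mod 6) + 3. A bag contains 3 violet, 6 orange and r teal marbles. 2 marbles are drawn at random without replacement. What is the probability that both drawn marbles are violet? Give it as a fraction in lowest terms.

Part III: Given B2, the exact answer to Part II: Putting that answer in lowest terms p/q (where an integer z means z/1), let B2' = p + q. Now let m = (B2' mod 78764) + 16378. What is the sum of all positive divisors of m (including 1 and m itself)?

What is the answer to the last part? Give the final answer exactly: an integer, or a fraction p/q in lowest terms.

Part I: cross terms: (0*5 - 21*22)=-462, (21*40 - 38*5)=650, (38*31 - 24*40)=218, (24*28 - 4*31)=548, (4*22 - 0*28)=88; twice the area = |1042| = 1042; area = 521; answer 521
Part II: B1 = 521; threaded value p + q = 522; r = 3; total draws C(12,2) = 66; favorable C(3,2) = 3; P = 1/22; answer 1/22
Part III: B2 = 1/22; threaded value p + q = 23; m = 16401; 16401 = 3 * 7 * 11 * 71; sigma = (1 + 3) * (1 + 7) * (1 + 11) * (1 + 71) = 4 * 8 * 12 * 72 = 27648; answer 27648

27648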